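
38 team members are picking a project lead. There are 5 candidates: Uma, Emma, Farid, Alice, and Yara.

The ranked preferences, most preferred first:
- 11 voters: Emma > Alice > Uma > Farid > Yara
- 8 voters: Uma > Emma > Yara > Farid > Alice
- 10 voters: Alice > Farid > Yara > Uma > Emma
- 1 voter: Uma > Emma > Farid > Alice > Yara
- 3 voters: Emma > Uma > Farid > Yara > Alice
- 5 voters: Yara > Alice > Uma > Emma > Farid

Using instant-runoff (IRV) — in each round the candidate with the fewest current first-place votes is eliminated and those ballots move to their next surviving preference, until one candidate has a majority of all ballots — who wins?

Emma

Round 1: Uma 9, Emma 14, Farid 0, Alice 10, Yara 5. Farid eliminated.
Round 2: Uma 9, Emma 14, Alice 10, Yara 5. Yara eliminated.
Round 3: Uma 9, Emma 14, Alice 15. Uma eliminated.
Round 4: Emma 23, Alice 15. Emma has a majority (≥20).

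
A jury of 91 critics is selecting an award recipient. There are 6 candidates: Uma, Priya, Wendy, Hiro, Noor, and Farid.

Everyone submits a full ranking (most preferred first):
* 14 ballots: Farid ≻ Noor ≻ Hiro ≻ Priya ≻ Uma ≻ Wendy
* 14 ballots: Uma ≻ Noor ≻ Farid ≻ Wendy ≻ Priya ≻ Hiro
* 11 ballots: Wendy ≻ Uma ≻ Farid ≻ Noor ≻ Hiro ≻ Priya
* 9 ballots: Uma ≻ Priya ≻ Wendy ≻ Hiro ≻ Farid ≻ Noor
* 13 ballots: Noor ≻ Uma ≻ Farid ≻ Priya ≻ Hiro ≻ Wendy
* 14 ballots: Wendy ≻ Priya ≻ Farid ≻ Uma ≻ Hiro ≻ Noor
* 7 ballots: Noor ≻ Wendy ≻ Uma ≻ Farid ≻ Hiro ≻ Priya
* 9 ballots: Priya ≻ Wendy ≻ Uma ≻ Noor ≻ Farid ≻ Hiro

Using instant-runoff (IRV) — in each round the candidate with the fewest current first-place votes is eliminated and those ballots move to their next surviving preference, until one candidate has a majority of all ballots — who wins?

Noor

Round 1: Uma 23, Priya 9, Wendy 25, Hiro 0, Noor 20, Farid 14. Hiro eliminated.
Round 2: Uma 23, Priya 9, Wendy 25, Noor 20, Farid 14. Priya eliminated.
Round 3: Uma 23, Wendy 34, Noor 20, Farid 14. Farid eliminated.
Round 4: Uma 23, Wendy 34, Noor 34. Uma eliminated.
Round 5: Wendy 43, Noor 48. Noor has a majority (≥46).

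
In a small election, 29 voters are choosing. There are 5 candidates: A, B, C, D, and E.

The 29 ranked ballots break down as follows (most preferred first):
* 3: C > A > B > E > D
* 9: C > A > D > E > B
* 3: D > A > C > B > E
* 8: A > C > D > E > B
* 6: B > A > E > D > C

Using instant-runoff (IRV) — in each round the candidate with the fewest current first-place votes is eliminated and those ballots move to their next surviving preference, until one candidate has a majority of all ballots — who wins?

Round 1: A 8, B 6, C 12, D 3, E 0. E eliminated.
Round 2: A 8, B 6, C 12, D 3. D eliminated.
Round 3: A 11, B 6, C 12. B eliminated.
Round 4: A 17, C 12. A has a majority (≥15).

A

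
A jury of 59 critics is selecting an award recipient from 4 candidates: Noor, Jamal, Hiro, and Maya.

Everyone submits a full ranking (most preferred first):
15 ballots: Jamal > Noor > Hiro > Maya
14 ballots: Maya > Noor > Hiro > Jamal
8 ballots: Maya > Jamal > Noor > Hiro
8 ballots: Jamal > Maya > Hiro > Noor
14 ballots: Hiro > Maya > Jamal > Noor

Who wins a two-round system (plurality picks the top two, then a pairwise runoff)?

Round 1 first-place votes: Noor 0, Jamal 23, Hiro 14, Maya 22. Jamal and Maya advance.
Runoff: Jamal is ranked above Maya on 23 ballots, Maya above Jamal on 36.

Maya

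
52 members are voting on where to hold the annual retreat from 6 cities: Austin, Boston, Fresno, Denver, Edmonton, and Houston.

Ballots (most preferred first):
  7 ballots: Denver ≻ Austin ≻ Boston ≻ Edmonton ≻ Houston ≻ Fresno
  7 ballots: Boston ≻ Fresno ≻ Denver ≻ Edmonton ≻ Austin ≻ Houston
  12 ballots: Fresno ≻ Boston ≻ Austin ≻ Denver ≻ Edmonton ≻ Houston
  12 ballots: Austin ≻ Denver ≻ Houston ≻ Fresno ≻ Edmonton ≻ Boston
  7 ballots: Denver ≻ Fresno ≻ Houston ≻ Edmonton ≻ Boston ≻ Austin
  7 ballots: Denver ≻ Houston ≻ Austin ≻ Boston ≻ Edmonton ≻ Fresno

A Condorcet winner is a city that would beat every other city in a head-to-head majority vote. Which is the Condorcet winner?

Denver vs Austin: 28–24
Denver vs Boston: 33–19
Denver vs Fresno: 33–19
Denver vs Edmonton: 52–0
Denver vs Houston: 52–0
Denver beats every other city.

Denver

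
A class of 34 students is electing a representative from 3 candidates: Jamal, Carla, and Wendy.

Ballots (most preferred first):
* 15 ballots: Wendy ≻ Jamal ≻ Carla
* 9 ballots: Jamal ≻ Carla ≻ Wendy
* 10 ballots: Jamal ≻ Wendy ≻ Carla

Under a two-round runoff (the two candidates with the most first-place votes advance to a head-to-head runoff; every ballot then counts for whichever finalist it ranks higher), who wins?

Round 1 first-place votes: Jamal 19, Carla 0, Wendy 15. Jamal and Wendy advance.
Runoff: Jamal is ranked above Wendy on 19 ballots, Wendy above Jamal on 15.

Jamal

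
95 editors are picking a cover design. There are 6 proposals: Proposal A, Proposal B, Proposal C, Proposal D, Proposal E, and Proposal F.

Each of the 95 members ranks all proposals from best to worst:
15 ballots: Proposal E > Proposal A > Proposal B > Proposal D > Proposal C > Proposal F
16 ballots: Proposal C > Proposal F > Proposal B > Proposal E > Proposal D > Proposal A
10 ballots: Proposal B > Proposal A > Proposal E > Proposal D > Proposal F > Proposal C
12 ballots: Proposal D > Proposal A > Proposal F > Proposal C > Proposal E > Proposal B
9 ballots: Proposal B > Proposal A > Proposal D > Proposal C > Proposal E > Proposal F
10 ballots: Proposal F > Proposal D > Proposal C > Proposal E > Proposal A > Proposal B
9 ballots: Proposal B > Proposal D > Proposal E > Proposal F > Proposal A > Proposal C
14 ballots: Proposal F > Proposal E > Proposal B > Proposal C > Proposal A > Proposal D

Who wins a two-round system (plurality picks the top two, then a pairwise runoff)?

Round 1 first-place votes: Proposal A 0, Proposal B 28, Proposal C 16, Proposal D 12, Proposal E 15, Proposal F 24. Proposal B and Proposal F advance.
Runoff: Proposal B is ranked above Proposal F on 43 ballots, Proposal F above Proposal B on 52.

Proposal F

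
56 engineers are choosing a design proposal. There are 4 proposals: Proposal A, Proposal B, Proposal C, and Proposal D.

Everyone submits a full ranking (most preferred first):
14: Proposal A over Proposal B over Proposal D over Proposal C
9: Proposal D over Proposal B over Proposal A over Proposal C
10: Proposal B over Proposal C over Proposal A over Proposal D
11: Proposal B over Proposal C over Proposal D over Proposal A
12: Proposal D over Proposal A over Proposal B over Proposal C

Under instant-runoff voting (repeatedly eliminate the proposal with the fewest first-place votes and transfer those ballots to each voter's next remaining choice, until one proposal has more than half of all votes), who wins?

Round 1: Proposal A 14, Proposal B 21, Proposal C 0, Proposal D 21. Proposal C eliminated.
Round 2: Proposal A 14, Proposal B 21, Proposal D 21. Proposal A eliminated.
Round 3: Proposal B 35, Proposal D 21. Proposal B has a majority (≥29).

Proposal B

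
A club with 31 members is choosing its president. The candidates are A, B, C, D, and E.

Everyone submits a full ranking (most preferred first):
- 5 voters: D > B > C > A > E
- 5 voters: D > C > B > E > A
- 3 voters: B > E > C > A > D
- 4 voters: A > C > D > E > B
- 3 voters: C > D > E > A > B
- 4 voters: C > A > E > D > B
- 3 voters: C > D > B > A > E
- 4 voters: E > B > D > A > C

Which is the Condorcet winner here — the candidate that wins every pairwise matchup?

C vs A: 23–8
C vs B: 19–12
C vs D: 17–14
C vs E: 24–7
C beats every other candidate.

C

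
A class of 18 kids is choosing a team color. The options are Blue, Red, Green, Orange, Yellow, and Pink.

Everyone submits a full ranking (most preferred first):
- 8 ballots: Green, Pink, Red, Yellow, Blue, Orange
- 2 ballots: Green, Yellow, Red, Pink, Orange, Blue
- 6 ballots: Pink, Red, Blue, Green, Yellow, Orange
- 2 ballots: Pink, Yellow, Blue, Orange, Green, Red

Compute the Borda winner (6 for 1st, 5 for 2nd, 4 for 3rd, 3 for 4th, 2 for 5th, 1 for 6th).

Blue: 8×2 + 2×1 + 6×4 + 2×4 = 50
Red: 8×4 + 2×4 + 6×5 + 2×1 = 72
Green: 8×6 + 2×6 + 6×3 + 2×2 = 82
Orange: 8×1 + 2×2 + 6×1 + 2×3 = 24
Yellow: 8×3 + 2×5 + 6×2 + 2×5 = 56
Pink: 8×5 + 2×3 + 6×6 + 2×6 = 94

Pink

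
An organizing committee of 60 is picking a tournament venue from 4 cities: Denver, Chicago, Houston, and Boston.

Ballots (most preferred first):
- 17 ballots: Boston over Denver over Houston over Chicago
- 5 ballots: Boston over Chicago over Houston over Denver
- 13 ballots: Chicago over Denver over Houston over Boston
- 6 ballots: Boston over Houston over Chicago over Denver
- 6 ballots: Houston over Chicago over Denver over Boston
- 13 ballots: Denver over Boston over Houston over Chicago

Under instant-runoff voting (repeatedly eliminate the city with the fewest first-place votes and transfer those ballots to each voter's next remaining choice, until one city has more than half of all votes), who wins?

Round 1: Denver 13, Chicago 13, Houston 6, Boston 28. Houston eliminated.
Round 2: Denver 13, Chicago 19, Boston 28. Denver eliminated.
Round 3: Chicago 19, Boston 41. Boston has a majority (≥31).

Boston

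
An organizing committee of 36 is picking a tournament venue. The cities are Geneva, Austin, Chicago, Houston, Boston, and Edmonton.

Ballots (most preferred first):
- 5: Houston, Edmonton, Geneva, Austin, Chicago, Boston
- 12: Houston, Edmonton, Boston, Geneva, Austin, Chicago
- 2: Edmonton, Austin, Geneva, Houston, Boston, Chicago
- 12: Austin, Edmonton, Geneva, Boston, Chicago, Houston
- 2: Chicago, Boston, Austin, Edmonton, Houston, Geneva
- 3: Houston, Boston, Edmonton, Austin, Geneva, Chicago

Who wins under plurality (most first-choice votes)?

Houston

First-place votes: Geneva 0, Austin 12, Chicago 2, Houston 20, Boston 0, Edmonton 2.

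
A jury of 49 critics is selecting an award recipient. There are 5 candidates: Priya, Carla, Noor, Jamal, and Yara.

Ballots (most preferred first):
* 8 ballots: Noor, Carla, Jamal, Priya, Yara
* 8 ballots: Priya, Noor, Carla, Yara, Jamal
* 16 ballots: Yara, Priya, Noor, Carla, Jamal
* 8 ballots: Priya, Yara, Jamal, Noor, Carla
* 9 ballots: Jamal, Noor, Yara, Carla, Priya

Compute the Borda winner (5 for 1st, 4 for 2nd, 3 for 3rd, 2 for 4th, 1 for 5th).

Priya: 8×2 + 8×5 + 16×4 + 8×5 + 9×1 = 169
Carla: 8×4 + 8×3 + 16×2 + 8×1 + 9×2 = 114
Noor: 8×5 + 8×4 + 16×3 + 8×2 + 9×4 = 172
Jamal: 8×3 + 8×1 + 16×1 + 8×3 + 9×5 = 117
Yara: 8×1 + 8×2 + 16×5 + 8×4 + 9×3 = 163

Noor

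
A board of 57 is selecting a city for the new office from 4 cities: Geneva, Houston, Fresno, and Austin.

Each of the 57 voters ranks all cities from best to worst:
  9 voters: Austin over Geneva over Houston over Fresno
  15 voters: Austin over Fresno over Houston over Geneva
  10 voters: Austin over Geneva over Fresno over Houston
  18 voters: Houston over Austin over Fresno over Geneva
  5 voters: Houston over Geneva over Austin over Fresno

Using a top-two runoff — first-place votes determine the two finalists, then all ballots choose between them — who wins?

Round 1 first-place votes: Geneva 0, Houston 23, Fresno 0, Austin 34. Austin and Houston advance.
Runoff: Austin is ranked above Houston on 34 ballots, Houston above Austin on 23.

Austin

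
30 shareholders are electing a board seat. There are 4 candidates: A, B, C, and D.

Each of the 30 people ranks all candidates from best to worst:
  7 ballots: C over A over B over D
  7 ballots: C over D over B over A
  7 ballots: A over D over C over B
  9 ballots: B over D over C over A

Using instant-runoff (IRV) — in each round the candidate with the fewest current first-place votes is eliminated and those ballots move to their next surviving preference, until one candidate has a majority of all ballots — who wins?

C

Round 1: A 7, B 9, C 14, D 0. D eliminated.
Round 2: A 7, B 9, C 14. A eliminated.
Round 3: B 9, C 21. C has a majority (≥16).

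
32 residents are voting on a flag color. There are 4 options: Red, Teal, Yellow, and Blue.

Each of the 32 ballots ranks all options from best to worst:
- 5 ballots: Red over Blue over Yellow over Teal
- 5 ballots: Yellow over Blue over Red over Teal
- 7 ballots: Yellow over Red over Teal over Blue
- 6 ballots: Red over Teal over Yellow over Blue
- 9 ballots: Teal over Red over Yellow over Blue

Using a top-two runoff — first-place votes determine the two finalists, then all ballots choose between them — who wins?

Red

Round 1 first-place votes: Red 11, Teal 9, Yellow 12, Blue 0. Yellow and Red advance.
Runoff: Yellow is ranked above Red on 12 ballots, Red above Yellow on 20.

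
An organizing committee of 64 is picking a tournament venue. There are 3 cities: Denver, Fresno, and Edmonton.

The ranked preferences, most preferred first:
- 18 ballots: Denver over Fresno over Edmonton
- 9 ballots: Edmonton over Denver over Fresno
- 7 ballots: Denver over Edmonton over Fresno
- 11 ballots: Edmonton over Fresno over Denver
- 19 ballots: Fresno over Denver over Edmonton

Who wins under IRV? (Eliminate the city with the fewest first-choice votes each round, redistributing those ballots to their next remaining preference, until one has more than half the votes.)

Round 1: Denver 25, Fresno 19, Edmonton 20. Fresno eliminated.
Round 2: Denver 44, Edmonton 20. Denver has a majority (≥33).

Denver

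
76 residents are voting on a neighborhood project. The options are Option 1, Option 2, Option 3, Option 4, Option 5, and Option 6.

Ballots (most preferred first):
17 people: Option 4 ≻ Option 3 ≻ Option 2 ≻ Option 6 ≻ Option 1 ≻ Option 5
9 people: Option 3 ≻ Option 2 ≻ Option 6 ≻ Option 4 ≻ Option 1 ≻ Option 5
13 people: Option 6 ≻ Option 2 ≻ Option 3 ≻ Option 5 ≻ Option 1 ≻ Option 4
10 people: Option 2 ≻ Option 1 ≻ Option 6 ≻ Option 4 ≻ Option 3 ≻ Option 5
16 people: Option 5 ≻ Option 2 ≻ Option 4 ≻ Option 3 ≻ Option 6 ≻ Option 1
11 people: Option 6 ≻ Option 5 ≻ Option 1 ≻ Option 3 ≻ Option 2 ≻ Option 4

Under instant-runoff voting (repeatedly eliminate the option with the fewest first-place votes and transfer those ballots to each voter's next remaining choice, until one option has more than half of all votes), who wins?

Option 2

Round 1: Option 1 0, Option 2 10, Option 3 9, Option 4 17, Option 5 16, Option 6 24. Option 1 eliminated.
Round 2: Option 2 10, Option 3 9, Option 4 17, Option 5 16, Option 6 24. Option 3 eliminated.
Round 3: Option 2 19, Option 4 17, Option 5 16, Option 6 24. Option 5 eliminated.
Round 4: Option 2 35, Option 4 17, Option 6 24. Option 4 eliminated.
Round 5: Option 2 52, Option 6 24. Option 2 has a majority (≥39).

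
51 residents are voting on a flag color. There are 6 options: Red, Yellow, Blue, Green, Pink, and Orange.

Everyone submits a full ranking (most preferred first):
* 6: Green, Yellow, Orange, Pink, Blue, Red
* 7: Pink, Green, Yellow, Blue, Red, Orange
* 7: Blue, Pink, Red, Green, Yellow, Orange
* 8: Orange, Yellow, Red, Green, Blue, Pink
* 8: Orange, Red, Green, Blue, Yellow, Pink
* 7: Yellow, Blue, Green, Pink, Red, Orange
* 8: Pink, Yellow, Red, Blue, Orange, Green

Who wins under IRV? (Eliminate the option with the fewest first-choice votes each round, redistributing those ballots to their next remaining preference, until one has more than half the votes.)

Pink

Round 1: Red 0, Yellow 7, Blue 7, Green 6, Pink 15, Orange 16. Red eliminated.
Round 2: Yellow 7, Blue 7, Green 6, Pink 15, Orange 16. Green eliminated.
Round 3: Yellow 13, Blue 7, Pink 15, Orange 16. Blue eliminated.
Round 4: Yellow 13, Pink 22, Orange 16. Yellow eliminated.
Round 5: Pink 29, Orange 22. Pink has a majority (≥26).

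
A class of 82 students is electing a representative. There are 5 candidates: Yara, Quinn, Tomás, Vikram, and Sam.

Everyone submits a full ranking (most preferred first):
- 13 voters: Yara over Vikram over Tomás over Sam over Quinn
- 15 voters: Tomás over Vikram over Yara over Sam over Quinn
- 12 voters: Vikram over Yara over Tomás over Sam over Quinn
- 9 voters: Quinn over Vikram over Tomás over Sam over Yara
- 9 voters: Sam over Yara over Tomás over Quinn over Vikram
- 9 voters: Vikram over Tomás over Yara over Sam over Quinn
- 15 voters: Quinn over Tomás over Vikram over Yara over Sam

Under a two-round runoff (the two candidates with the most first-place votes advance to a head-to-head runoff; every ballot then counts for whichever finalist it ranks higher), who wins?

Round 1 first-place votes: Yara 13, Quinn 24, Tomás 15, Vikram 21, Sam 9. Quinn and Vikram advance.
Runoff: Quinn is ranked above Vikram on 33 ballots, Vikram above Quinn on 49.

Vikram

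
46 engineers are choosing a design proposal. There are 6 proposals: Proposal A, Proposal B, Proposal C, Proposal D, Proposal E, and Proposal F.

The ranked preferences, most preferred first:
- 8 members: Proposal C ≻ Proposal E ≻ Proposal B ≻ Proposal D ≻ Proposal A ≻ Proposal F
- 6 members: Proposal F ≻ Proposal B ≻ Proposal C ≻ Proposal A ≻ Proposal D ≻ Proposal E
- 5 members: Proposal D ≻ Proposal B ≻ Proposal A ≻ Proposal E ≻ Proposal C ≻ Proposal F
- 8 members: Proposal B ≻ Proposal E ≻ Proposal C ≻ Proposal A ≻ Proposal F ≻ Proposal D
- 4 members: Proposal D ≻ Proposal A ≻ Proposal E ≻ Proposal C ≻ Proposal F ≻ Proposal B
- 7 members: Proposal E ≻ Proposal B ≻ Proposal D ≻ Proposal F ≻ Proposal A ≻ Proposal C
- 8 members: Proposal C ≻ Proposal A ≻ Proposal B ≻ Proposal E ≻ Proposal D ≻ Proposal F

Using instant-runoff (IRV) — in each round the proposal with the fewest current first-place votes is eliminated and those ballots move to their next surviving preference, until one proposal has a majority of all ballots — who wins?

Proposal B

Round 1: Proposal A 0, Proposal B 8, Proposal C 16, Proposal D 9, Proposal E 7, Proposal F 6. Proposal A eliminated.
Round 2: Proposal B 8, Proposal C 16, Proposal D 9, Proposal E 7, Proposal F 6. Proposal F eliminated.
Round 3: Proposal B 14, Proposal C 16, Proposal D 9, Proposal E 7. Proposal E eliminated.
Round 4: Proposal B 21, Proposal C 16, Proposal D 9. Proposal D eliminated.
Round 5: Proposal B 26, Proposal C 20. Proposal B has a majority (≥24).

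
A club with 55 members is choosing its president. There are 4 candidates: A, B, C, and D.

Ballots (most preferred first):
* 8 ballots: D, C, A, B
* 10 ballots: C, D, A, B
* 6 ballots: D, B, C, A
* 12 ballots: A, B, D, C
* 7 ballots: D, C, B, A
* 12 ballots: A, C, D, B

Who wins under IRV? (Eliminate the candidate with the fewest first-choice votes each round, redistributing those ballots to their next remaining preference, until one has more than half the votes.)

Round 1: A 24, B 0, C 10, D 21. B eliminated.
Round 2: A 24, C 10, D 21. C eliminated.
Round 3: A 24, D 31. D has a majority (≥28).

D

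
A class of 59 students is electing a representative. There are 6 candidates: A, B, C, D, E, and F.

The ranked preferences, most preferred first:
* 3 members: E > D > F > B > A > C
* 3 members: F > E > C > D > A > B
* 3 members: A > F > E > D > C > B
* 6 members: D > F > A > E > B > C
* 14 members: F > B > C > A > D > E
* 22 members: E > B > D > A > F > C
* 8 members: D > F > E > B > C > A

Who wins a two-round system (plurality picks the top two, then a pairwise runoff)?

F

Round 1 first-place votes: A 3, B 0, C 0, D 14, E 25, F 17. E and F advance.
Runoff: E is ranked above F on 25 ballots, F above E on 34.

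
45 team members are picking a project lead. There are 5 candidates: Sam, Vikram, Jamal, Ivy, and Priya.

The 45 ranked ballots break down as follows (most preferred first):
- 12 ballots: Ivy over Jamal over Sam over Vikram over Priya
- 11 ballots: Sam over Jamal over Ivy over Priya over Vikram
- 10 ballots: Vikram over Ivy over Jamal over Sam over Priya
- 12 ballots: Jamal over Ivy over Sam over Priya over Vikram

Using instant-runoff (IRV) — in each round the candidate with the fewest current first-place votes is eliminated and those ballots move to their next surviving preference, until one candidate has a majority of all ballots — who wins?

Round 1: Sam 11, Vikram 10, Jamal 12, Ivy 12, Priya 0. Priya eliminated.
Round 2: Sam 11, Vikram 10, Jamal 12, Ivy 12. Vikram eliminated.
Round 3: Sam 11, Jamal 12, Ivy 22. Sam eliminated.
Round 4: Jamal 23, Ivy 22. Jamal has a majority (≥23).

Jamal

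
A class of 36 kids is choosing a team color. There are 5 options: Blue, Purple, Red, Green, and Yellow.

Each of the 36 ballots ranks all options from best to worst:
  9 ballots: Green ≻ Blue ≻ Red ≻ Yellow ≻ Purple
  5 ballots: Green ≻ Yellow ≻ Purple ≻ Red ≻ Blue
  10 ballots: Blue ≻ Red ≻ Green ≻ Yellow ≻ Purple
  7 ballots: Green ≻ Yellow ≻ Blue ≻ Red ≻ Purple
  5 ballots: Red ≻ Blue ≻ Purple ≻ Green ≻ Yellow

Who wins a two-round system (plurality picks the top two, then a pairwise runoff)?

Green

Round 1 first-place votes: Blue 10, Purple 0, Red 5, Green 21, Yellow 0. Green and Blue advance.
Runoff: Green is ranked above Blue on 21 ballots, Blue above Green on 15.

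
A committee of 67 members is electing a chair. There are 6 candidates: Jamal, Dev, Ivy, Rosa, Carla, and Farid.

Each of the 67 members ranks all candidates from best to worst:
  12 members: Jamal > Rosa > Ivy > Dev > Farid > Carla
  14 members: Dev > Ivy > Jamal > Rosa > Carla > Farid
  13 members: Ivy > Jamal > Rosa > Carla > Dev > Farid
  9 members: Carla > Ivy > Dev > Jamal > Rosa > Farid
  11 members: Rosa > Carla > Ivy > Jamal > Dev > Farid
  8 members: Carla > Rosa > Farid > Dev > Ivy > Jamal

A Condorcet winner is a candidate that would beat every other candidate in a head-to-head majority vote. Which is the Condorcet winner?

Ivy vs Jamal: 55–12
Ivy vs Dev: 45–22
Ivy vs Rosa: 36–31
Ivy vs Carla: 39–28
Ivy vs Farid: 59–8
Ivy beats every other candidate.

Ivy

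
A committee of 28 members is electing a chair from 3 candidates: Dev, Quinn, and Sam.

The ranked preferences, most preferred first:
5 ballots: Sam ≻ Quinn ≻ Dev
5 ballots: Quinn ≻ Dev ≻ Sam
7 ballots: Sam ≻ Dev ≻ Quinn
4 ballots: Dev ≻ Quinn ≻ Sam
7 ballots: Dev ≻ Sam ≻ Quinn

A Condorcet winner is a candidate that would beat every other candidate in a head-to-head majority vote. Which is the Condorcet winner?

Dev vs Quinn: 18–10
Dev vs Sam: 16–12
Dev beats every other candidate.

Dev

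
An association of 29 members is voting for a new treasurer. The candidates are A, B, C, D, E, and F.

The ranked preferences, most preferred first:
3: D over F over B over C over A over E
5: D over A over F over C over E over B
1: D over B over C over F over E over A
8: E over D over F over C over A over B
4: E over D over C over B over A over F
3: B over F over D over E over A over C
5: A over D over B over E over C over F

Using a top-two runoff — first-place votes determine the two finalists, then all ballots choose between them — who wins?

Round 1 first-place votes: A 5, B 3, C 0, D 9, E 12, F 0. E and D advance.
Runoff: E is ranked above D on 12 ballots, D above E on 17.

D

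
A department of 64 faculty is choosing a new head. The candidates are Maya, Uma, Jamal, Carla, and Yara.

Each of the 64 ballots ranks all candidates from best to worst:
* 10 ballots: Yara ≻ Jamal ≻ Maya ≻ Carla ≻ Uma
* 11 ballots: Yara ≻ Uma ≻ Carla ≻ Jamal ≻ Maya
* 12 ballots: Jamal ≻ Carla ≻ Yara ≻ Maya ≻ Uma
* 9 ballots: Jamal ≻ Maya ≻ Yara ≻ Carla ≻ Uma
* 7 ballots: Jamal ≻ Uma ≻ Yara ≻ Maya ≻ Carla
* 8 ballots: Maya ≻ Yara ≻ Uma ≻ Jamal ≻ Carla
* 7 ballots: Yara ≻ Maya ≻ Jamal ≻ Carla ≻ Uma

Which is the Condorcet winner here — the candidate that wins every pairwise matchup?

Yara

Yara vs Maya: 47–17
Yara vs Uma: 57–7
Yara vs Jamal: 36–28
Yara vs Carla: 52–12
Yara beats every other candidate.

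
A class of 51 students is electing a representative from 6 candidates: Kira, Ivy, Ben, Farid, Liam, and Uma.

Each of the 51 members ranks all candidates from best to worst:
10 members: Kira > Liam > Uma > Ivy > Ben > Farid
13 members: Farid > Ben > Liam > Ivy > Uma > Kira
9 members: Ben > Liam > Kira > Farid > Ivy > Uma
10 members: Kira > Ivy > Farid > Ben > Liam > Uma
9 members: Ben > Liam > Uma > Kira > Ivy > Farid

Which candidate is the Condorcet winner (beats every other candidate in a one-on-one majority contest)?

Ben vs Kira: 31–20
Ben vs Ivy: 31–20
Ben vs Farid: 28–23
Ben vs Liam: 41–10
Ben vs Uma: 41–10
Ben beats every other candidate.

Ben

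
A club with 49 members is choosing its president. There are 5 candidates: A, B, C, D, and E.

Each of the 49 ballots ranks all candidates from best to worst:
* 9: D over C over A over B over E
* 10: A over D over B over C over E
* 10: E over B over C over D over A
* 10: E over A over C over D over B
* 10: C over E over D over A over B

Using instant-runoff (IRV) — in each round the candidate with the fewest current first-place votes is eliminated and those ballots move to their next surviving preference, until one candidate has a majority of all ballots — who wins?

C

Round 1: A 10, B 0, C 10, D 9, E 20. B eliminated.
Round 2: A 10, C 10, D 9, E 20. D eliminated.
Round 3: A 10, C 19, E 20. A eliminated.
Round 4: C 29, E 20. C has a majority (≥25).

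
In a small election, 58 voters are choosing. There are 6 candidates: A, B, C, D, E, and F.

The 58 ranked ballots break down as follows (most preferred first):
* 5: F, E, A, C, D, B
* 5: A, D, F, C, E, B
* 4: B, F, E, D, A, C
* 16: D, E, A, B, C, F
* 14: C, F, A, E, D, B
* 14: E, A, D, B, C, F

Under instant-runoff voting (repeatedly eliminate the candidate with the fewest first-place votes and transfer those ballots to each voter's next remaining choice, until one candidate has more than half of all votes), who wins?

Round 1: A 5, B 4, C 14, D 16, E 14, F 5. B eliminated.
Round 2: A 5, C 14, D 16, E 14, F 9. A eliminated.
Round 3: C 14, D 21, E 14, F 9. F eliminated.
Round 4: C 14, D 21, E 23. C eliminated.
Round 5: D 21, E 37. E has a majority (≥30).

E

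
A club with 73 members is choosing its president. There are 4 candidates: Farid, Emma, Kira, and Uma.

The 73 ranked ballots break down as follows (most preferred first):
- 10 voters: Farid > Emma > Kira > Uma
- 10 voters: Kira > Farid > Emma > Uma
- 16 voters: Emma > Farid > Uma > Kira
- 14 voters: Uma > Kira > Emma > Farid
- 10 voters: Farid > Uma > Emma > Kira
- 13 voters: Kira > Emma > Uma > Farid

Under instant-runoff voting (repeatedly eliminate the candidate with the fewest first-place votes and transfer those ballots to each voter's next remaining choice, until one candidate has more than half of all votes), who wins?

Round 1: Farid 20, Emma 16, Kira 23, Uma 14. Uma eliminated.
Round 2: Farid 20, Emma 16, Kira 37. Kira has a majority (≥37).

Kira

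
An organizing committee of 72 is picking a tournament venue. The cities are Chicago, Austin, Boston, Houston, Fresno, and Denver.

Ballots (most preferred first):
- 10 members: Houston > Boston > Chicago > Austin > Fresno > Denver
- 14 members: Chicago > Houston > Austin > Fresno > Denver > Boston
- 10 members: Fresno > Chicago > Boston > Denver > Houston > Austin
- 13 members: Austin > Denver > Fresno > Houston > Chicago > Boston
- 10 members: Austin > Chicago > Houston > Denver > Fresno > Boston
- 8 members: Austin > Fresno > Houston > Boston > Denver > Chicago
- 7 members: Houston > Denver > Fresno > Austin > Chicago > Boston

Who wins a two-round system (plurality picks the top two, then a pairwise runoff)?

Houston

Round 1 first-place votes: Chicago 14, Austin 31, Boston 0, Houston 17, Fresno 10, Denver 0. Austin and Houston advance.
Runoff: Austin is ranked above Houston on 31 ballots, Houston above Austin on 41.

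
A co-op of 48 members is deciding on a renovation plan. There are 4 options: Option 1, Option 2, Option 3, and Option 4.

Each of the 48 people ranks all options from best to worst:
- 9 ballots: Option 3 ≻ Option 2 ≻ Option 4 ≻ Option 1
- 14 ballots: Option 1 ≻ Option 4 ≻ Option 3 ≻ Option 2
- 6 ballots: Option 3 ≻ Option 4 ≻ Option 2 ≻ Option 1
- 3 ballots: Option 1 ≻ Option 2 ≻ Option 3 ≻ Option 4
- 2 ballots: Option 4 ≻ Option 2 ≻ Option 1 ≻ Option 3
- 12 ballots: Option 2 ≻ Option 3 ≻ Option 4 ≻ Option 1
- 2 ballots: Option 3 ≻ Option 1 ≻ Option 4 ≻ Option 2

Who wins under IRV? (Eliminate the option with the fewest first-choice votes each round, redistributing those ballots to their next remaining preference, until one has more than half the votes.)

Option 3

Round 1: Option 1 17, Option 2 12, Option 3 17, Option 4 2. Option 4 eliminated.
Round 2: Option 1 17, Option 2 14, Option 3 17. Option 2 eliminated.
Round 3: Option 1 19, Option 3 29. Option 3 has a majority (≥25).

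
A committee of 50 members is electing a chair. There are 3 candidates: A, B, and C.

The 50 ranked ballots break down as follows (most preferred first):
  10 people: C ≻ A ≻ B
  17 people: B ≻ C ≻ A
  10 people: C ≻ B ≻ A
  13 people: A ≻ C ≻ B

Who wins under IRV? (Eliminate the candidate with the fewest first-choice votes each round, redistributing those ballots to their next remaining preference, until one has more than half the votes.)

C

Round 1: A 13, B 17, C 20. A eliminated.
Round 2: B 17, C 33. C has a majority (≥26).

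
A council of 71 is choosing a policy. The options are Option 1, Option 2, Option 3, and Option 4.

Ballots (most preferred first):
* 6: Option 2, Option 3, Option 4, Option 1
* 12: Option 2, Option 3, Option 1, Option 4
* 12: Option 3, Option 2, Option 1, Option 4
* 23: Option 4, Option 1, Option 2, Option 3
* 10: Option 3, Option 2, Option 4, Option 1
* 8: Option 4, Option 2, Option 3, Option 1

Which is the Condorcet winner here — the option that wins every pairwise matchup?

Option 2 vs Option 1: 48–23
Option 2 vs Option 3: 49–22
Option 2 vs Option 4: 40–31
Option 2 beats every other option.

Option 2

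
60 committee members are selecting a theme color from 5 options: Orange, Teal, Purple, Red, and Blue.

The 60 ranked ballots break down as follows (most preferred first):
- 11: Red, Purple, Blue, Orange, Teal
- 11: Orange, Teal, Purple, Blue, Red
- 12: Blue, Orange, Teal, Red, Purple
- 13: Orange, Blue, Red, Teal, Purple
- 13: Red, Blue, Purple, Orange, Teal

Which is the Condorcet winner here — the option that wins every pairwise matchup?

Blue

Blue vs Orange: 36–24
Blue vs Teal: 49–11
Blue vs Purple: 38–22
Blue vs Red: 36–24
Blue beats every other option.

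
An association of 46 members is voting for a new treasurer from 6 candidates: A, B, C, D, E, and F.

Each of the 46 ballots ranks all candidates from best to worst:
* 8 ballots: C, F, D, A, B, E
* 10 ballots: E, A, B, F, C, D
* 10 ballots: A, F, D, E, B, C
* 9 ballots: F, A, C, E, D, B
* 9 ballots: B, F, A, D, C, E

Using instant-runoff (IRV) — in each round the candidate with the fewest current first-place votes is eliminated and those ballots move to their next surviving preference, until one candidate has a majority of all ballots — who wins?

Round 1: A 10, B 9, C 8, D 0, E 10, F 9. D eliminated.
Round 2: A 10, B 9, C 8, E 10, F 9. C eliminated.
Round 3: A 10, B 9, E 10, F 17. B eliminated.
Round 4: A 10, E 10, F 26. F has a majority (≥24).

F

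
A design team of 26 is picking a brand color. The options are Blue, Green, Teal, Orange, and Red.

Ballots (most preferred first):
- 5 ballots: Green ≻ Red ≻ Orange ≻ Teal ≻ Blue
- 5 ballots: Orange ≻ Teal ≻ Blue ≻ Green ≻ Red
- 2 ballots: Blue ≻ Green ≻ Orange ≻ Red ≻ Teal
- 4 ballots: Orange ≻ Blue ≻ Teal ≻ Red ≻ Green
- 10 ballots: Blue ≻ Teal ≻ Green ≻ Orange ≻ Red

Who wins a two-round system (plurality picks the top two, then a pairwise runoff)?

Round 1 first-place votes: Blue 12, Green 5, Teal 0, Orange 9, Red 0. Blue and Orange advance.
Runoff: Blue is ranked above Orange on 12 ballots, Orange above Blue on 14.

Orange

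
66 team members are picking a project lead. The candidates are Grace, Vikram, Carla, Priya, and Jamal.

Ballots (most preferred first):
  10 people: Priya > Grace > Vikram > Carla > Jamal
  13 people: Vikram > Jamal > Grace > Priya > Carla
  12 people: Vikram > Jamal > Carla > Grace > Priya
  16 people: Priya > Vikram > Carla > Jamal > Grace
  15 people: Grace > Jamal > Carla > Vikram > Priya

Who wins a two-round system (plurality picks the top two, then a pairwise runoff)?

Vikram

Round 1 first-place votes: Grace 15, Vikram 25, Carla 0, Priya 26, Jamal 0. Priya and Vikram advance.
Runoff: Priya is ranked above Vikram on 26 ballots, Vikram above Priya on 40.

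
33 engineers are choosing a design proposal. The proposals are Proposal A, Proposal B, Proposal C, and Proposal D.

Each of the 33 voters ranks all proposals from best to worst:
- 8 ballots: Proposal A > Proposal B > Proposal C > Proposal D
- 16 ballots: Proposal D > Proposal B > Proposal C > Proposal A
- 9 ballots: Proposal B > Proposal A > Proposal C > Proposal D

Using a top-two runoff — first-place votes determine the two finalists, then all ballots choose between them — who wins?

Proposal B

Round 1 first-place votes: Proposal A 8, Proposal B 9, Proposal C 0, Proposal D 16. Proposal D and Proposal B advance.
Runoff: Proposal D is ranked above Proposal B on 16 ballots, Proposal B above Proposal D on 17.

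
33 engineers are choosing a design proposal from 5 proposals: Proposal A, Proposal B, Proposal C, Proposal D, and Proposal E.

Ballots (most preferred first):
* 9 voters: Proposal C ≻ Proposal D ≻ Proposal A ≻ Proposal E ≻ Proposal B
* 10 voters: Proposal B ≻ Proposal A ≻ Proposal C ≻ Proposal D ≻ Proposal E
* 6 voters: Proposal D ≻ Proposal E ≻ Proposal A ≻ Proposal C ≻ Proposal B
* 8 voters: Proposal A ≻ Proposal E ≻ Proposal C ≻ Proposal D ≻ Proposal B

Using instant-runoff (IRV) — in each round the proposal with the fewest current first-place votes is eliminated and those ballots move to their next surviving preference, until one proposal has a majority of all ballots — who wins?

Round 1: Proposal A 8, Proposal B 10, Proposal C 9, Proposal D 6, Proposal E 0. Proposal E eliminated.
Round 2: Proposal A 8, Proposal B 10, Proposal C 9, Proposal D 6. Proposal D eliminated.
Round 3: Proposal A 14, Proposal B 10, Proposal C 9. Proposal C eliminated.
Round 4: Proposal A 23, Proposal B 10. Proposal A has a majority (≥17).

Proposal A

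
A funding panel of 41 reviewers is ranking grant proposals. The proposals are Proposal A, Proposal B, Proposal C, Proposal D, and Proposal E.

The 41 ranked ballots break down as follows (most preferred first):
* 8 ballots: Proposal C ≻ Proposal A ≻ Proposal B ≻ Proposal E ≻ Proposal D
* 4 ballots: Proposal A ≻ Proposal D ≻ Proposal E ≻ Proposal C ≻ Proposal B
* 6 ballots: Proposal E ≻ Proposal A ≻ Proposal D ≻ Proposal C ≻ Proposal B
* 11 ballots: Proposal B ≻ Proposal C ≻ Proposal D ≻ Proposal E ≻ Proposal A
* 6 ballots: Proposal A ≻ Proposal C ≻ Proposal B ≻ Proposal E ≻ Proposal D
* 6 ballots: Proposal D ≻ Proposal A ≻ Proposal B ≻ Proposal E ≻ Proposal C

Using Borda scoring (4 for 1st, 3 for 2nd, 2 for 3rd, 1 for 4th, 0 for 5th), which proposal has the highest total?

Proposal A

Proposal A: 8×3 + 4×4 + 6×3 + 11×0 + 6×4 + 6×3 = 100
Proposal B: 8×2 + 4×0 + 6×0 + 11×4 + 6×2 + 6×2 = 84
Proposal C: 8×4 + 4×1 + 6×1 + 11×3 + 6×3 + 6×0 = 93
Proposal D: 8×0 + 4×3 + 6×2 + 11×2 + 6×0 + 6×4 = 70
Proposal E: 8×1 + 4×2 + 6×4 + 11×1 + 6×1 + 6×1 = 63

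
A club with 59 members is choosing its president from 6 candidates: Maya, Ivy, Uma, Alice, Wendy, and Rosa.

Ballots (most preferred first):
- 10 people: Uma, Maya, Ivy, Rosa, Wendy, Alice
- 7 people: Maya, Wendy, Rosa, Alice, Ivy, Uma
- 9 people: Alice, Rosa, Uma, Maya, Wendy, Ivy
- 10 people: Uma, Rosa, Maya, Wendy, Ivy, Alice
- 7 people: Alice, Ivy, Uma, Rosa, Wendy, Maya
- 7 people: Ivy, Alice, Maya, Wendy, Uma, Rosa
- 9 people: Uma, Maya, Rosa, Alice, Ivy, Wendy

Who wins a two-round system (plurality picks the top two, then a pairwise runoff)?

Round 1 first-place votes: Maya 7, Ivy 7, Uma 29, Alice 16, Wendy 0, Rosa 0. Uma and Alice advance.
Runoff: Uma is ranked above Alice on 29 ballots, Alice above Uma on 30.

Alice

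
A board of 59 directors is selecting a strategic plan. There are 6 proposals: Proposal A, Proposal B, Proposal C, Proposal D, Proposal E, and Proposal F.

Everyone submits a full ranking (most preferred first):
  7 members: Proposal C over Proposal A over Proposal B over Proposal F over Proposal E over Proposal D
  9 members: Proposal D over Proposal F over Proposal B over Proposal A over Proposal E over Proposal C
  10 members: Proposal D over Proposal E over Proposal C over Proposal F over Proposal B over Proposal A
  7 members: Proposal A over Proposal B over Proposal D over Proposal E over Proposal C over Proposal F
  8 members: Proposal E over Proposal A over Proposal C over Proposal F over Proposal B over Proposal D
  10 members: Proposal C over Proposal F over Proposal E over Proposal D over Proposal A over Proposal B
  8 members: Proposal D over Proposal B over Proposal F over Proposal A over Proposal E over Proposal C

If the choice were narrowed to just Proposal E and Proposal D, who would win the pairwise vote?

Proposal E is ranked above Proposal D on 25 ballots; Proposal D above Proposal E on 34.

Proposal D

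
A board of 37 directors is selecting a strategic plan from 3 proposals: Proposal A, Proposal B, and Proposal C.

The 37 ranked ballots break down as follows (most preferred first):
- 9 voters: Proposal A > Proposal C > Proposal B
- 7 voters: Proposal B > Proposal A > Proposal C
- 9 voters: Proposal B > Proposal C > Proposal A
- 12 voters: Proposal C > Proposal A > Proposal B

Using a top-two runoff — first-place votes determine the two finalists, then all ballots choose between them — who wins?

Proposal C

Round 1 first-place votes: Proposal A 9, Proposal B 16, Proposal C 12. Proposal B and Proposal C advance.
Runoff: Proposal B is ranked above Proposal C on 16 ballots, Proposal C above Proposal B on 21.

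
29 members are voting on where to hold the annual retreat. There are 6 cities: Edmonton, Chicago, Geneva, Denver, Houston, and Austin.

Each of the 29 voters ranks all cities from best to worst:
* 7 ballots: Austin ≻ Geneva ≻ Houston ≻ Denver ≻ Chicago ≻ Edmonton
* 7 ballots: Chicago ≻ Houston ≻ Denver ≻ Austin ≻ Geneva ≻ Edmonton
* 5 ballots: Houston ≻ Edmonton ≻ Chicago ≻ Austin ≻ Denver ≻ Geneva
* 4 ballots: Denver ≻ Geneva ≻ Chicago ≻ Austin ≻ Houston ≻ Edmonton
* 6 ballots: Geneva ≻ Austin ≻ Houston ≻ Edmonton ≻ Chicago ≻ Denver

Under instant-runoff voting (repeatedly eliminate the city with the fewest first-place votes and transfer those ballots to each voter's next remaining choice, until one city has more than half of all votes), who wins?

Geneva

Round 1: Edmonton 0, Chicago 7, Geneva 6, Denver 4, Houston 5, Austin 7. Edmonton eliminated.
Round 2: Chicago 7, Geneva 6, Denver 4, Houston 5, Austin 7. Denver eliminated.
Round 3: Chicago 7, Geneva 10, Houston 5, Austin 7. Houston eliminated.
Round 4: Chicago 12, Geneva 10, Austin 7. Austin eliminated.
Round 5: Chicago 12, Geneva 17. Geneva has a majority (≥15).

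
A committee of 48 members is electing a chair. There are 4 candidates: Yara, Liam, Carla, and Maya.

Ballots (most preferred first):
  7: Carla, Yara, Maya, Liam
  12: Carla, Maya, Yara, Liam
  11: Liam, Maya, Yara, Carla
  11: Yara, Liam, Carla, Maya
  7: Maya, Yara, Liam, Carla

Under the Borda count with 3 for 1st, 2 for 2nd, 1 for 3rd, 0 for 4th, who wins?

Yara

Yara: 7×2 + 12×1 + 11×1 + 11×3 + 7×2 = 84
Liam: 7×0 + 12×0 + 11×3 + 11×2 + 7×1 = 62
Carla: 7×3 + 12×3 + 11×0 + 11×1 + 7×0 = 68
Maya: 7×1 + 12×2 + 11×2 + 11×0 + 7×3 = 74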